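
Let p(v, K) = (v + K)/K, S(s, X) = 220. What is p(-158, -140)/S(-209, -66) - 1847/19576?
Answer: -398859/4710475 ≈ -0.084675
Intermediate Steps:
p(v, K) = (K + v)/K
p(-158, -140)/S(-209, -66) - 1847/19576 = ((-140 - 158)/(-140))/220 - 1847/19576 = -1/140*(-298)*(1/220) - 1847*1/19576 = (149/70)*(1/220) - 1847/19576 = 149/15400 - 1847/19576 = -398859/4710475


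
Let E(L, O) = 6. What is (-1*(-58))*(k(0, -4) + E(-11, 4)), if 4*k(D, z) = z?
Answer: 290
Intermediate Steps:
k(D, z) = z/4
(-1*(-58))*(k(0, -4) + E(-11, 4)) = (-1*(-58))*((1/4)*(-4) + 6) = 58*(-1 + 6) = 58*5 = 290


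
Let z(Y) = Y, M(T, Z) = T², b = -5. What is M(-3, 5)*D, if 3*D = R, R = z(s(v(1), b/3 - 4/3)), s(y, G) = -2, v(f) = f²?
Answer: -6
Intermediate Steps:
R = -2
D = -⅔ (D = (⅓)*(-2) = -⅔ ≈ -0.66667)
M(-3, 5)*D = (-3)²*(-⅔) = 9*(-⅔) = -6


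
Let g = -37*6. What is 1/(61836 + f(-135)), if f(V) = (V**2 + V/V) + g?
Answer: 1/79840 ≈ 1.2525e-5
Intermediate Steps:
g = -222
f(V) = -221 + V**2 (f(V) = (V**2 + V/V) - 222 = (V**2 + 1) - 222 = (1 + V**2) - 222 = -221 + V**2)
1/(61836 + f(-135)) = 1/(61836 + (-221 + (-135)**2)) = 1/(61836 + (-221 + 18225)) = 1/(61836 + 18004) = 1/79840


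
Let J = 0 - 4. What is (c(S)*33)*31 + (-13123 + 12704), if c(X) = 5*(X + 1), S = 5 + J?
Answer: 9811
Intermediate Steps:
J = -4
S = 1 (S = 5 - 4 = 1)
c(X) = 5 + 5*X (c(X) = 5*(1 + X) = 5 + 5*X)
(c(S)*33)*31 + (-13123 + 12704) = ((5 + 5*1)*33)*31 + (-13123 + 12704) = ((5 + 5)*33)*31 - 419 = (10*33)*31 - 419 = 330*31 - 419 = 10230 - 419 = 9811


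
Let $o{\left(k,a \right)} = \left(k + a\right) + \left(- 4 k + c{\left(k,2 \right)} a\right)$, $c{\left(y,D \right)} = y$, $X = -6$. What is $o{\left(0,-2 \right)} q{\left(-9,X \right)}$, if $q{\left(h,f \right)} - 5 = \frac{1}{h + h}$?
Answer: $- \frac{89}{9} \approx -9.8889$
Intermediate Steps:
$q{\left(h,f \right)} = 5 + \frac{1}{2 h}$ ($q{\left(h,f \right)} = 5 + \frac{1}{h + h} = 5 + \frac{1}{2 h}$)
$o{\left(k,a \right)} = a - 3 k + a k$ ($o{\left(k,a \right)} = \left(k + a\right) + \left(- 4 k + k a\right) = \left(a + k\right) + \left(- 4 k + a k\right) = a - 3 k + a k$)
$o{\left(0,-2 \right)} q{\left(-9,X \right)} = \left(-2 - 0 - 0\right) \left(5 + \frac{1}{2 \left(-9\right)}\right) = \left(-2 + 0 + 0\right) \left(5 + \frac{1}{2} \left(- \frac{1}{9}\right)\right) = - 2 \left(5 - \frac{1}{18}\right) = \left(-2\right) \frac{89}{18} = - \frac{89}{9}$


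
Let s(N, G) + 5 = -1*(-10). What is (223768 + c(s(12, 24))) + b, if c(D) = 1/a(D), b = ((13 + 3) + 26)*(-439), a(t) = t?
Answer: 1026651/5 ≈ 2.0533e+5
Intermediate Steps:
s(N, G) = 5 (s(N, G) = -5 - 1*(-10) = -5 + 10 = 5)
b = -18438 (b = (16 + 26)*(-439) = 42*(-439) = -18438)
c(D) = 1/D
(223768 + c(s(12, 24))) + b = (223768 + 1/5) - 18438 = (223768 + ⅕) - 18438 = 1118841/5 - 18438 = 1026651/5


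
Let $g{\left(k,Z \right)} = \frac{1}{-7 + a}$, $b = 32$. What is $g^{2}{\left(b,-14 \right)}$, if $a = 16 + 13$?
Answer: $\frac{1}{484} \approx 0.0020661$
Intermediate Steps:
$a = 29$
$g{\left(k,Z \right)} = \frac{1}{22}$ ($g{\left(k,Z \right)} = \frac{1}{-7 + 29} = \frac{1}{22}$)
$g^{2}{\left(b,-14 \right)} = \left(\frac{1}{22}\right)^{2} = \frac{1}{484}$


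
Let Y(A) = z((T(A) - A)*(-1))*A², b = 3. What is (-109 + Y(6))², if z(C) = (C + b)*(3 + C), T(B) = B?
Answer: 46225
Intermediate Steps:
z(C) = (3 + C)² (z(C) = (C + 3)*(3 + C) = (3 + C)*(3 + C) = (3 + C)²)
Y(A) = 9*A² (Y(A) = (9 + ((A - A)*(-1))² + 6*((A - A)*(-1)))*A² = (9 + (0*(-1))² + 6*(0*(-1)))*A² = (9 + 0² + 6*0)*A² = (9 + 0 + 0)*A² = 9*A²)
(-109 + Y(6))² = (-109 + 9*6²)² = (-109 + 9*36)² = (-109 + 324)² = 215² = 46225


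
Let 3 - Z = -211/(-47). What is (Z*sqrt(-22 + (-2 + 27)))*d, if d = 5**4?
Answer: -43750*sqrt(3)/47 ≈ -1612.3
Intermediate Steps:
Z = -70/47 (Z = 3 - (-211)/(-47) = 3 - (-211)*(-1)/47 = 3 - 1*211/47 = 3 - 211/47 = -70/47 ≈ -1.4894)
d = 625
(Z*sqrt(-22 + (-2 + 27)))*d = -70*sqrt(-22 + (-2 + 27))/47*625 = -70*sqrt(-22 + 25)/47*625 = -70*sqrt(3)/47*625 = -43750*sqrt(3)/47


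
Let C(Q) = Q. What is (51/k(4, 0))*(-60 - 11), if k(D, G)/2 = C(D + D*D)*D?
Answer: -3621/160 ≈ -22.631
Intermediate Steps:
k(D, G) = 2*D*(D + D**2) (k(D, G) = 2*((D + D*D)*D) = 2*((D + D**2)*D) = 2*(D*(D + D**2)) = 2*D*(D + D**2))
(51/k(4, 0))*(-60 - 11) = (51/((2*4**2*(1 + 4))))*(-60 - 11) = (51/((2*16*5)))*(-71) = (51/160)*(-71) = -3621/160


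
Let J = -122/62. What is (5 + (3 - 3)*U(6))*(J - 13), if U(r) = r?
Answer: -2320/31 ≈ -74.839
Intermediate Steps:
J = -61/31 (J = -122*1/62 = -61/31 ≈ -1.9677)
(5 + (3 - 3)*U(6))*(J - 13) = (5 + (3 - 3)*6)*(-61/31 - 13) = (5 + 0*6)*(-464/31) = (5 + 0)*(-464/31) = 5*(-464/31) = -2320/31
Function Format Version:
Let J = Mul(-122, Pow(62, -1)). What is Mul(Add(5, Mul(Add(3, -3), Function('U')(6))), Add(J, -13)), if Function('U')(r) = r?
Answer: Rational(-2320, 31) ≈ -74.839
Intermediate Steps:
J = Rational(-61, 31) (J = Mul(-122, Rational(1, 62)) = Rational(-61, 31) ≈ -1.9677)
Mul(Add(5, Mul(Add(3, -3), Function('U')(6))), Add(J, -13)) = Mul(Add(5, Mul(Add(3, -3), 6)), Add(Rational(-61, 31), -13)) = Mul(Add(5, Mul(0, 6)), Rational(-464, 31)) = Mul(Add(5, 0), Rational(-464, 31)) = Mul(5, Rational(-464, 31)) = Rational(-2320, 31)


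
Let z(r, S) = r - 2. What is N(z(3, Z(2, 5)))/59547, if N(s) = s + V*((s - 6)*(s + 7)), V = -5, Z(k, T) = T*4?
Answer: 67/19849 ≈ 0.0033755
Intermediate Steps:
Z(k, T) = 4*T
z(r, S) = -2 + r
N(s) = s - 5*(-6 + s)*(7 + s) (N(s) = s - 5*(s - 6)*(s + 7) = s - 5*(-6 + s)*(7 + s))
N(z(3, Z(2, 5)))/59547 = (210 - 5*(-2 + 3)² - 4*(-2 + 3))/59547 = (210 - 5*1² - 4*1)*(1/59547) = (210 - 5*1 - 4)*(1/59547) = (210 - 5 - 4)*(1/59547) = 201*(1/59547) = 67/19849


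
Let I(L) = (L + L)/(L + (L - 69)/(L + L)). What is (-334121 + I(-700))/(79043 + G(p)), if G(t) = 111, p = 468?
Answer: -327179680951/77510050574 ≈ -4.2211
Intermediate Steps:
I(L) = 2*L/(L + (-69 + L)/(2*L)) (I(L) = (2*L)/(L + (-69 + L)/((2*L))) = (2*L)/(L + (-69 + L)*(1/(2*L))) = (2*L)/(L + (-69 + L)/(2*L)) = 2*L/(L + (-69 + L)/(2*L)))
(-334121 + I(-700))/(79043 + G(p)) = (-334121 + 4*(-700)²/(-69 - 700 + 2*(-700)²))/(79043 + 111) = (-334121 + 4*490000/(-69 - 700 + 2*490000))/79154 = (-334121 + 4*490000/(-69 - 700 + 980000))*(1/79154) = (-334121 + 4*490000/979231)*(1/79154) = (-334121 + 4*490000*(1/979231))*(1/79154) = (-334121 + 1960000/979231)*(1/79154) = -327179680951/979231*1/79154 = -327179680951/77510050574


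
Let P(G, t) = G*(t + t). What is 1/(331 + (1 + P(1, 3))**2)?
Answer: 1/380 ≈ 0.0026316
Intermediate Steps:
P(G, t) = 2*G*t (P(G, t) = G*(2*t) = 2*G*t)
1/(331 + (1 + P(1, 3))**2) = 1/(331 + (1 + 2*1*3)**2) = 1/(331 + (1 + 6)**2) = 1/(331 + 7**2) = 1/(331 + 49) = 1/380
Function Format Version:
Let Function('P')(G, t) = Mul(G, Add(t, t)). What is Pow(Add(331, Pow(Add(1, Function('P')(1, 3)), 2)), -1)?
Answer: Rational(1, 380) ≈ 0.0026316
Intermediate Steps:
Function('P')(G, t) = Mul(2, G, t) (Function('P')(G, t) = Mul(G, Mul(2, t)) = Mul(2, G, t))
Pow(Add(331, Pow(Add(1, Function('P')(1, 3)), 2)), -1) = Pow(Add(331, Pow(Add(1, Mul(2, 1, 3)), 2)), -1) = Pow(Add(331, Pow(Add(1, 6), 2)), -1) = Pow(Add(331, Pow(7, 2)), -1) = Pow(Add(331, 49), -1) = Pow(380, -1) = Rational(1, 380)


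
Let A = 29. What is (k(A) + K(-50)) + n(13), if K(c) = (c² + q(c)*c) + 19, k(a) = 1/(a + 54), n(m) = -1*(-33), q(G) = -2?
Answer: 220117/83 ≈ 2652.0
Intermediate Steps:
n(m) = 33
k(a) = 1/(54 + a)
K(c) = 19 + c² - 2*c (K(c) = (c² - 2*c) + 19 = 19 + c² - 2*c)
(k(A) + K(-50)) + n(13) = (1/(54 + 29) + (19 + (-50)² - 2*(-50))) + 33 = (1/83 + (19 + 2500 + 100)) + 33 = (1/83 + 2619) + 33 = 217378/83 + 33 = 220117/83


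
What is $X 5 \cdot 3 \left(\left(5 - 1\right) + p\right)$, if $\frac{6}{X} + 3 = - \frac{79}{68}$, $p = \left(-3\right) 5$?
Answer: $\frac{67320}{283} \approx 237.88$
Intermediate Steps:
$p = -15$
$X = - \frac{408}{283}$ ($X = \frac{6}{-3 - \frac{79}{68}} = \frac{6}{- \frac{283}{68}} = 6 \left(- \frac{68}{283}\right) = - \frac{408}{283} \approx -1.4417$)
$X 5 \cdot 3 \left(\left(5 - 1\right) + p\right) = - \frac{408 \cdot 5 \cdot 3 \left(\left(5 - 1\right) - 15\right)}{283} = - \frac{408 \cdot 15 \left(4 - 15\right)}{283} = - \frac{408 \cdot 15 \left(-11\right)}{283} = \left(- \frac{408}{283}\right) \left(-165\right) = \frac{67320}{283}$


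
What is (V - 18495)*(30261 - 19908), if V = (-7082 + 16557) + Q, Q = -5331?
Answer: -148575903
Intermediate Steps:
V = 4144 (V = (-7082 + 16557) - 5331 = 9475 - 5331 = 4144)
(V - 18495)*(30261 - 19908) = (4144 - 18495)*(30261 - 19908) = -14351*10353 = -148575903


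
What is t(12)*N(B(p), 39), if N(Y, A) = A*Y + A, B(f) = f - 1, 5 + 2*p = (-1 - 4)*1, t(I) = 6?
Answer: -1170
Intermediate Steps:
p = -5 (p = -5/2 + ((-1 - 4)*1)/2 = -5/2 + (-5*1)/2 = -5/2 + (½)*(-5) = -5/2 - 5/2 = -5)
B(f) = -1 + f
N(Y, A) = A + A*Y
t(12)*N(B(p), 39) = 6*(39*(1 + (-1 - 5))) = 6*(39*(1 - 6)) = 6*(39*(-5)) = 6*(-195) = -1170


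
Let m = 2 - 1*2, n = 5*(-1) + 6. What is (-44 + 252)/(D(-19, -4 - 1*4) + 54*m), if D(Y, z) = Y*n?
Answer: -208/19 ≈ -10.947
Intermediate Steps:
n = 1 (n = -5 + 6 = 1)
m = 0 (m = 2 - 2 = 0)
D(Y, z) = Y (D(Y, z) = Y*1 = Y)
(-44 + 252)/(D(-19, -4 - 1*4) + 54*m) = (-44 + 252)/(-19 + 54*0) = 208/(-19 + 0) = 208/(-19) = 208*(-1/19) = -208/19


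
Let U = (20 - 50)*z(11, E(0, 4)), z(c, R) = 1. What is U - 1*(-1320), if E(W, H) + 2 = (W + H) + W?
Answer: 1290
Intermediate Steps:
E(W, H) = -2 + H + 2*W (E(W, H) = -2 + ((W + H) + W) = -2 + ((H + W) + W) = -2 + (H + 2*W) = -2 + H + 2*W)
U = -30 (U = (20 - 50)*1 = -30*1 = -30)
U - 1*(-1320) = -30 - 1*(-1320) = -30 + 1320 = 1290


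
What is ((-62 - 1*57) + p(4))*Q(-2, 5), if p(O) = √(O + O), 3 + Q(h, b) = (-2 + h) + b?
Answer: 238 - 4*√2 ≈ 232.34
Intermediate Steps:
Q(h, b) = -5 + b + h (Q(h, b) = -3 + ((-2 + h) + b) = -3 + (-2 + b + h) = -5 + b + h)
p(O) = √2*√O (p(O) = √(2*O) = √2*√O)
((-62 - 1*57) + p(4))*Q(-2, 5) = ((-62 - 1*57) + √2*√4)*(-5 + 5 - 2) = ((-62 - 57) + √2*2)*(-2) = (-119 + 2*√2)*(-2) = 238 - 4*√2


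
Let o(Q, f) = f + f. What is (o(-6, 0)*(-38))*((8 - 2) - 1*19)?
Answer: 0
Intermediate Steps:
o(Q, f) = 2*f
(o(-6, 0)*(-38))*((8 - 2) - 1*19) = ((2*0)*(-38))*((8 - 2) - 1*19) = (0*(-38))*(6 - 19) = 0*(-13) = 0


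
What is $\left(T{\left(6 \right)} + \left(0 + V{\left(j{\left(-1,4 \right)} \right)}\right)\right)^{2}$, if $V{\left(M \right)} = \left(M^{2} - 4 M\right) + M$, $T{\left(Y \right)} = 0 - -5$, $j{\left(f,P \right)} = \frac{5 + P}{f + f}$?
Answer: $\frac{24025}{16} \approx 1501.6$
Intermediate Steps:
$j{\left(f,P \right)} = \frac{5 + P}{2 f}$
$T{\left(Y \right)} = 5$ ($T{\left(Y \right)} = 0 + 5 = 5$)
$V{\left(M \right)} = M^{2} - 3 M$
$\left(T{\left(6 \right)} + \left(0 + V{\left(j{\left(-1,4 \right)} \right)}\right)\right)^{2} = \left(5 + \left(0 + \frac{5 + 4}{2 \left(-1\right)} \left(-3 + \frac{5 + 4}{2 \left(-1\right)}\right)\right)\right)^{2} = \left(5 + \left(0 + \frac{1}{2} \left(-1\right) 9 \left(-3 + \frac{1}{2} \left(-1\right) 9\right)\right)\right)^{2} = \left(5 + \left(0 - \frac{9 \left(-3 - \frac{9}{2}\right)}{2}\right)\right)^{2} = \left(5 + \left(0 - - \frac{135}{4}\right)\right)^{2} = \left(5 + \left(0 + \frac{135}{4}\right)\right)^{2} = \left(5 + \frac{135}{4}\right)^{2} = \left(\frac{155}{4}\right)^{2} = \frac{24025}{16}$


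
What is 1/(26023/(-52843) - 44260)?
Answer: -52843/2338857203 ≈ -2.2594e-5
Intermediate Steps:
1/(26023/(-52843) - 44260) = 1/(26023*(-1/52843) - 44260) = 1/(-26023/52843 - 44260) = 1/(-2338857203/52843) = -52843/2338857203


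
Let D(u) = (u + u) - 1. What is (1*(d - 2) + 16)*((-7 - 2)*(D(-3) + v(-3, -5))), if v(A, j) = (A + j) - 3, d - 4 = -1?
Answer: 2754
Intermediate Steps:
d = 3 (d = 4 - 1 = 3)
D(u) = -1 + 2*u (D(u) = 2*u - 1 = -1 + 2*u)
v(A, j) = -3 + A + j
(1*(d - 2) + 16)*((-7 - 2)*(D(-3) + v(-3, -5))) = (1*(3 - 2) + 16)*((-7 - 2)*((-1 + 2*(-3)) + (-3 - 3 - 5))) = (1*1 + 16)*(-9*((-1 - 6) - 11)) = (1 + 16)*(-9*(-7 - 11)) = 17*(-9*(-18)) = 17*162 = 2754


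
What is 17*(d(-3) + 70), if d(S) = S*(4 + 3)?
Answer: 833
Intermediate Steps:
d(S) = 7*S (d(S) = S*7 = 7*S)
17*(d(-3) + 70) = 17*(7*(-3) + 70) = 17*(-21 + 70) = 17*49 = 833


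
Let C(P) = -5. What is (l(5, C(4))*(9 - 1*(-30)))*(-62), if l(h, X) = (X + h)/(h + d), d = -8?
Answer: 0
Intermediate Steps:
l(h, X) = (X + h)/(-8 + h) (l(h, X) = (X + h)/(h - 8) = (X + h)/(-8 + h))
(l(5, C(4))*(9 - 1*(-30)))*(-62) = (((-5 + 5)/(-8 + 5))*(9 - 1*(-30)))*(-62) = ((0/(-3))*(9 + 30))*(-62) = (-⅓*0*39)*(-62) = (0*39)*(-62) = 0*(-62) = 0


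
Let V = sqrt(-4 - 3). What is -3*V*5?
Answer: -15*I*sqrt(7) ≈ -39.686*I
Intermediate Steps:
V = I*sqrt(7) (V = sqrt(-7) = I*sqrt(7) ≈ 2.6458*I)
-3*V*5 = -3*I*sqrt(7)*5 = -15*I*sqrt(7)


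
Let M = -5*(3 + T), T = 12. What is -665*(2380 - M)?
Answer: -1632575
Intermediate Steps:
M = -75 (M = -5*(3 + 12) = -5*15 = -75)
-665*(2380 - M) = -665*(2380 - 1*(-75)) = -665*(2380 + 75) = -665*2455 = -1632575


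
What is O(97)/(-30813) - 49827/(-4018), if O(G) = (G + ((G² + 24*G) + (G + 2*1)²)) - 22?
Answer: 1448478317/123806634 ≈ 11.700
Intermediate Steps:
O(G) = -22 + G² + (2 + G)² + 25*G (O(G) = (G + ((G² + 24*G) + (G + 2)²)) - 22 = (G + ((G² + 24*G) + (2 + G)²)) - 22 = (G + (G² + (2 + G)² + 24*G)) - 22 = (G² + (2 + G)² + 25*G) - 22 = -22 + G² + (2 + G)² + 25*G)
O(97)/(-30813) - 49827/(-4018) = (-18 + 2*97² + 29*97)/(-30813) - 49827/(-4018) = (-18 + 2*9409 + 2813)*(-1/30813) - 49827*(-1/4018) = (-18 + 18818 + 2813)*(-1/30813) + 49827/4018 = 21613*(-1/30813) + 49827/4018 = -21613/30813 + 49827/4018 = 1448478317/123806634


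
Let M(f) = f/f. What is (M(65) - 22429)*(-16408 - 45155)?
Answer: 1380734964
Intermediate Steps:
M(f) = 1
(M(65) - 22429)*(-16408 - 45155) = (1 - 22429)*(-16408 - 45155) = -22428*(-61563) = 1380734964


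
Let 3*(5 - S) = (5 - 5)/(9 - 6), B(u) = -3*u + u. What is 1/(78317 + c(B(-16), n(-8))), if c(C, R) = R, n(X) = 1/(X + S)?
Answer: 3/234950 ≈ 1.2769e-5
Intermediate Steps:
B(u) = -2*u
S = 5 (S = 5 - (5 - 5)/(3*(9 - 6)) = 5 - 0/3 = 5 - ⅓*0 = 5 + 0 = 5)
n(X) = 1/(5 + X) (n(X) = 1/(X + 5) = 1/(5 + X))
1/(78317 + c(B(-16), n(-8))) = 1/(78317 + 1/(5 - 8)) = 1/(78317 + 1/(-3)) = 1/(78317 - ⅓) = 1/(234950/3) = 3/234950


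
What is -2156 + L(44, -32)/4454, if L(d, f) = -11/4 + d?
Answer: -38411131/17816 ≈ -2156.0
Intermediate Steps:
L(d, f) = -11/4 + d (L(d, f) = -11*1/4 + d = -11/4 + d)
-2156 + L(44, -32)/4454 = -2156 + (-11/4 + 44)/4454 = -2156 + (165/4)*(1/4454) = -2156 + 165/17816 = -38411131/17816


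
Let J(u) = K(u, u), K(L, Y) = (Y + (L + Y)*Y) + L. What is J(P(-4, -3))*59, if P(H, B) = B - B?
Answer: 0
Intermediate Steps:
P(H, B) = 0
K(L, Y) = L + Y + Y*(L + Y) (K(L, Y) = (Y + Y*(L + Y)) + L = L + Y + Y*(L + Y))
J(u) = 2*u + 2*u² (J(u) = u + u + u² + u*u = u + u + u² + u² = 2*u + 2*u²)
J(P(-4, -3))*59 = (2*0*(1 + 0))*59 = (2*0*1)*59 = 0*59 = 0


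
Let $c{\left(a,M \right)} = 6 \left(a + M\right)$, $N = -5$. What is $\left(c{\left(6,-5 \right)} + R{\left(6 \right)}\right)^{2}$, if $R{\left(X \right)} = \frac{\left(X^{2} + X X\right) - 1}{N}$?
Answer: $\frac{1681}{25} \approx 67.24$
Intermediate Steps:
$R{\left(X \right)} = \frac{1}{5} - \frac{2 X^{2}}{5}$ ($R{\left(X \right)} = \frac{\left(X^{2} + X X\right) - 1}{-5} = \left(\left(X^{2} + X^{2}\right) - 1\right) \left(- \frac{1}{5}\right) = \left(2 X^{2} - 1\right) \left(- \frac{1}{5}\right) = \left(-1 + 2 X^{2}\right) \left(- \frac{1}{5}\right) = \frac{1}{5} - \frac{2 X^{2}}{5}$)
$c{\left(a,M \right)} = 6 M + 6 a$ ($c{\left(a,M \right)} = 6 \left(M + a\right) = 6 M + 6 a$)
$\left(c{\left(6,-5 \right)} + R{\left(6 \right)}\right)^{2} = \left(\left(6 \left(-5\right) + 6 \cdot 6\right) + \left(\frac{1}{5} - \frac{2 \cdot 6^{2}}{5}\right)\right)^{2} = \left(\left(-30 + 36\right) + \left(\frac{1}{5} - \frac{72}{5}\right)\right)^{2} = \left(6 + \left(\frac{1}{5} - \frac{72}{5}\right)\right)^{2} = \left(6 - \frac{71}{5}\right)^{2} = \left(- \frac{41}{5}\right)^{2} = \frac{1681}{25}$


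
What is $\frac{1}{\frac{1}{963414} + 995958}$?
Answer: $\frac{963414}{959519880613} \approx 1.0041 \cdot 10^{-6}$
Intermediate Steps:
$\frac{1}{\frac{1}{963414} + 995958} = \frac{1}{\frac{959519880613}{963414}} = \frac{963414}{959519880613}$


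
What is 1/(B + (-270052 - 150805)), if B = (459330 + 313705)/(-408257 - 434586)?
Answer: -842843/354717149486 ≈ -2.3761e-6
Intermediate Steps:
B = -773035/842843 (B = 773035/(-842843) = 773035*(-1/842843) = -773035/842843 ≈ -0.91718)
1/(B + (-270052 - 150805)) = 1/(-773035/842843 + (-270052 - 150805)) = 1/(-773035/842843 - 420857) = 1/(-354717149486/842843) = -842843/354717149486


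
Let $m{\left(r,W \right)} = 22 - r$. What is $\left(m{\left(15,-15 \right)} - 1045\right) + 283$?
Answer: $-755$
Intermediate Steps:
$\left(m{\left(15,-15 \right)} - 1045\right) + 283 = \left(\left(22 - 15\right) - 1045\right) + 283 = \left(7 - 1045\right) + 283 = -1038 + 283 = -755$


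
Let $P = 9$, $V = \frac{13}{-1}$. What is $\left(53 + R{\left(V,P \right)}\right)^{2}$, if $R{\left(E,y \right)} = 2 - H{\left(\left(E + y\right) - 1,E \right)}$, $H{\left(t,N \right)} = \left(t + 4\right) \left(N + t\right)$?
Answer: $1369$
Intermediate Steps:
$V = -13$ ($V = 13 \left(-1\right) = -13$)
$H{\left(t,N \right)} = \left(4 + t\right) \left(N + t\right)$
$R{\left(E,y \right)} = 6 - \left(-1 + E + y\right)^{2} - 8 E - 4 y - E \left(-1 + E + y\right)$ ($R{\left(E,y \right)} = 2 - \left(\left(\left(E + y\right) - 1\right)^{2} + 4 E + 4 \left(\left(E + y\right) - 1\right) + E \left(\left(E + y\right) - 1\right)\right) = 2 - \left(\left(-1 + E + y\right)^{2} + 4 E + 4 \left(-1 + E + y\right) + E \left(-1 + E + y\right)\right) = 2 - \left(\left(-1 + E + y\right)^{2} + 4 E + \left(-4 + 4 E + 4 y\right) + E \left(-1 + E + y\right)\right) = 2 - \left(-4 + \left(-1 + E + y\right)^{2} + 4 y + 8 E + E \left(-1 + E + y\right)\right) = 6 - \left(-1 + E + y\right)^{2} - 8 E - 4 y - E \left(-1 + E + y\right)$)
$\left(53 + R{\left(V,P \right)}\right)^{2} = \left(53 - \left(-74 + \left(-1 - 13 + 9\right)^{2} - 13 \left(-1 - 13 + 9\right)\right)\right)^{2} = \left(53 - \left(-49 + 65\right)\right)^{2} = \left(53 - 16\right)^{2} = 37^{2} = 1369$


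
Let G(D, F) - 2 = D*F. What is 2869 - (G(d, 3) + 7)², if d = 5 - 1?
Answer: 2428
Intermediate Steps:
d = 4
G(D, F) = 2 + D*F
2869 - (G(d, 3) + 7)² = 2869 - ((2 + 4*3) + 7)² = 2869 - ((2 + 12) + 7)² = 2869 - (14 + 7)² = 2869 - 1*21² = 2869 - 1*441 = 2869 - 441 = 2428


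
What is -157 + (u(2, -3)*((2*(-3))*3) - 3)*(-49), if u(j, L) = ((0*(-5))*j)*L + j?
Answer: 1754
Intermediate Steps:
u(j, L) = j (u(j, L) = (0*j)*L + j = 0*L + j = 0 + j = j)
-157 + (u(2, -3)*((2*(-3))*3) - 3)*(-49) = -157 + (2*((2*(-3))*3) - 3)*(-49) = -157 + (2*(-6*3) - 3)*(-49) = -157 + (2*(-18) - 3)*(-49) = -157 + (-36 - 3)*(-49) = -157 - 39*(-49) = -157 + 1911 = 1754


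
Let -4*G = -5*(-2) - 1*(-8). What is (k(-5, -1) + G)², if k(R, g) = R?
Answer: 361/4 ≈ 90.250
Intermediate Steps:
G = -9/2 (G = -(-5*(-2) - 1*(-8))/4 = -(10 + 8)/4 = -¼*18 = -9/2 ≈ -4.5000)
(k(-5, -1) + G)² = (-5 - 9/2)² = (-19/2)² = 361/4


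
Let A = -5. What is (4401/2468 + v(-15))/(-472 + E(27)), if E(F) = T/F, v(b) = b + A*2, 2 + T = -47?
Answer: 140643/2870284 ≈ 0.049000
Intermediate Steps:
T = -49 (T = -2 - 47 = -49)
v(b) = -10 + b (v(b) = b - 5*2 = b - 10 = -10 + b)
E(F) = -49/F
(4401/2468 + v(-15))/(-472 + E(27)) = (4401/2468 + (-10 - 15))/(-472 - 49/27) = (4401*(1/2468) - 25)/(-472 - 49*1/27) = (4401/2468 - 25)/(-472 - 49/27) = -57299/(2468*(-12793/27)) = -57299/2468*(-27/12793) = 140643/2870284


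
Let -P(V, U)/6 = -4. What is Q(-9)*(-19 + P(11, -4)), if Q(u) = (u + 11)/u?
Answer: -10/9 ≈ -1.1111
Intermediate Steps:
P(V, U) = 24 (P(V, U) = -6*(-4) = 24)
Q(u) = (11 + u)/u
Q(-9)*(-19 + P(11, -4)) = ((11 - 9)/(-9))*(-19 + 24) = -⅑*2*5 = -2/9*5 = -10/9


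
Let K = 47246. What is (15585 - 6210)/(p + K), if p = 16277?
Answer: 9375/63523 ≈ 0.14758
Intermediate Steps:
(15585 - 6210)/(p + K) = (15585 - 6210)/(16277 + 47246) = 9375/63523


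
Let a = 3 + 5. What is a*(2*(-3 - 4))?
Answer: -112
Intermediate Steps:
a = 8
a*(2*(-3 - 4)) = 8*(2*(-3 - 4)) = 8*(2*(-7)) = 8*(-14) = -112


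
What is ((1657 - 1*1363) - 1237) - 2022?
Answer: -2965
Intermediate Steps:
((1657 - 1*1363) - 1237) - 2022 = ((1657 - 1363) - 1237) - 2022 = (294 - 1237) - 2022 = -943 - 2022 = -2965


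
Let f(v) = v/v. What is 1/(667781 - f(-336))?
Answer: 1/667780 ≈ 1.4975e-6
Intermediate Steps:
f(v) = 1
1/(667781 - f(-336)) = 1/(667781 - 1*1) = 1/(667781 - 1) = 1/667780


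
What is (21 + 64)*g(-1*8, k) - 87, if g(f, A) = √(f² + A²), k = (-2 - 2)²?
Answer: -87 + 680*√5 ≈ 1433.5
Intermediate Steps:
k = 16 (k = (-4)² = 16)
g(f, A) = √(A² + f²)
(21 + 64)*g(-1*8, k) - 87 = (21 + 64)*√(16² + (-1*8)²) - 87 = 85*√(256 + (-8)²) - 87 = 85*√(256 + 64) - 87 = 85*√320 - 87 = 85*(8*√5) - 87 = 680*√5 - 87 = -87 + 680*√5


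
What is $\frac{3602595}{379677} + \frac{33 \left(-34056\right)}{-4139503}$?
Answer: $\frac{5113217349127}{523891360177} \approx 9.7601$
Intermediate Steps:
$\frac{3602595}{379677} + \frac{33 \left(-34056\right)}{-4139503} = 3602595 \cdot \frac{1}{379677} - - \frac{1123848}{4139503} = \frac{1200865}{126559} + \frac{1123848}{4139503} = \frac{5113217349127}{523891360177}$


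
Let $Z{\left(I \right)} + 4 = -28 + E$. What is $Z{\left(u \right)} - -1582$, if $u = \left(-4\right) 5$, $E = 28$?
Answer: $1578$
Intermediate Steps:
$u = -20$
$Z{\left(I \right)} = -4$ ($Z{\left(I \right)} = -4 + \left(-28 + 28\right) = -4 + 0 = -4$)
$Z{\left(u \right)} - -1582 = -4 - -1582 = -4 + 1582 = 1578$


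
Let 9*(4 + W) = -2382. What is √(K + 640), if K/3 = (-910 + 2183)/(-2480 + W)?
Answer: √120286138/434 ≈ 25.271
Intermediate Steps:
W = -806/3 (W = -4 + (⅑)*(-2382) = -4 - 794/3 = -806/3 ≈ -268.67)
K = -603/434 (K = 3*((-910 + 2183)/(-2480 - 806/3)) = 3*(1273/(-8246/3)) = 3*(1273*(-3/8246)) = 3*(-201/434) = -603/434 ≈ -1.3894)
√(K + 640) = √(-603/434 + 640) = √(277157/434) = √120286138/434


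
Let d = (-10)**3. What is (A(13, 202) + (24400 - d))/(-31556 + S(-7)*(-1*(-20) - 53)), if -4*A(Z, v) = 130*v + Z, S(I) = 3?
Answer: -75327/126620 ≈ -0.59491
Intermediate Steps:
A(Z, v) = -65*v/2 - Z/4 (A(Z, v) = -(130*v + Z)/4 = -(Z + 130*v)/4 = -65*v/2 - Z/4)
d = -1000
(A(13, 202) + (24400 - d))/(-31556 + S(-7)*(-1*(-20) - 53)) = ((-65/2*202 - 1/4*13) + (24400 - 1*(-1000)))/(-31556 + 3*(-1*(-20) - 53)) = ((-6565 - 13/4) + (24400 + 1000))/(-31556 + 3*(20 - 53)) = (-26273/4 + 25400)/(-31556 + 3*(-33)) = 75327/(4*(-31556 - 99)) = (75327/4)/(-31655) = (75327/4)*(-1/31655) = -75327/126620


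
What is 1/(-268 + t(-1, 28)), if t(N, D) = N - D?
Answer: -1/297 ≈ -0.0033670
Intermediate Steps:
1/(-268 + t(-1, 28)) = 1/(-268 + (-1 - 1*28)) = 1/(-268 + (-1 - 28)) = 1/(-268 - 29) = 1/(-297) = -1/297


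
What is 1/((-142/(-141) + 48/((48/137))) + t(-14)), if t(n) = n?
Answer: 141/17485 ≈ 0.0080641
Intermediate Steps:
1/((-142/(-141) + 48/((48/137))) + t(-14)) = 1/((-142/(-141) + 48/((48/137))) - 14) = 1/((-142*(-1/141) + 48/((48*(1/137)))) - 14) = 1/((142/141 + 48/(48/137)) - 14) = 1/((142/141 + 48*(137/48)) - 14) = 1/((142/141 + 137) - 14) = 1/(19459/141 - 14) = 1/(17485/141) = 141/17485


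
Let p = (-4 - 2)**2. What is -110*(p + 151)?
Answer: -20570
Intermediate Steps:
p = 36 (p = (-6)**2 = 36)
-110*(p + 151) = -110*(36 + 151) = -110*187 = -20570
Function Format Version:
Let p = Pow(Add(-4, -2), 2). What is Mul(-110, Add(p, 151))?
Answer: -20570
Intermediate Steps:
p = 36 (p = Pow(-6, 2) = 36)
Mul(-110, Add(p, 151)) = Mul(-110, Add(36, 151)) = Mul(-110, 187) = -20570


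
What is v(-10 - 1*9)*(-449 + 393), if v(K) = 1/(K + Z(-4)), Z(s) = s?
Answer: 56/23 ≈ 2.4348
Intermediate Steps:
v(K) = 1/(-4 + K) (v(K) = 1/(K - 4) = 1/(-4 + K))
v(-10 - 1*9)*(-449 + 393) = (-449 + 393)/(-4 + (-10 - 1*9)) = -56/(-4 + (-10 - 9)) = -56/(-4 - 19) = -56/(-23) = -1/23*(-56) = 56/23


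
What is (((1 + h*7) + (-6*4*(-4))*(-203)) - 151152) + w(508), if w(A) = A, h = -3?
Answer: -170152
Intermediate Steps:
(((1 + h*7) + (-6*4*(-4))*(-203)) - 151152) + w(508) = (((1 - 3*7) + (-6*4*(-4))*(-203)) - 151152) + 508 = (((1 - 21) - 24*(-4)*(-203)) - 151152) + 508 = ((-20 + 96*(-203)) - 151152) + 508 = ((-20 - 19488) - 151152) + 508 = (-19508 - 151152) + 508 = -170660 + 508 = -170152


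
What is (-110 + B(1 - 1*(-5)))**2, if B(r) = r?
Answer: 10816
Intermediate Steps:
(-110 + B(1 - 1*(-5)))**2 = (-110 + (1 - 1*(-5)))**2 = (-110 + (1 + 5))**2 = (-110 + 6)**2 = (-104)**2 = 10816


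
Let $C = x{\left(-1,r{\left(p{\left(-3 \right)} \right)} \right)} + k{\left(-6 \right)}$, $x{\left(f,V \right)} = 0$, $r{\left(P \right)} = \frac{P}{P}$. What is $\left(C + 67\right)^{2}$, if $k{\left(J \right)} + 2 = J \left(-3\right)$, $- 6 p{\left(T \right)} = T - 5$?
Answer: $6889$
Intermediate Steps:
$p{\left(T \right)} = \frac{5}{6} - \frac{T}{6}$ ($p{\left(T \right)} = - \frac{T - 5}{6} = - \frac{-5 + T}{6} = \frac{5}{6} - \frac{T}{6}$)
$k{\left(J \right)} = -2 - 3 J$ ($k{\left(J \right)} = -2 + J \left(-3\right) = -2 - 3 J$)
$r{\left(P \right)} = 1$
$C = 16$ ($C = 0 - -16 = 0 + \left(-2 + 18\right) = 0 + 16 = 16$)
$\left(C + 67\right)^{2} = \left(16 + 67\right)^{2} = 83^{2} = 6889$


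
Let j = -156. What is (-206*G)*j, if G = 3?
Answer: 96408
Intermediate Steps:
(-206*G)*j = -206*3*(-156) = -618*(-156) = 96408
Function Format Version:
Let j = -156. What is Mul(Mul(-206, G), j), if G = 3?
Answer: 96408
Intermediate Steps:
Mul(Mul(-206, G), j) = Mul(Mul(-206, 3), -156) = Mul(-618, -156) = 96408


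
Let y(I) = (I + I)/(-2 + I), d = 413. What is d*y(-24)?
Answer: 9912/13 ≈ 762.46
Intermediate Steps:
y(I) = 2*I/(-2 + I) (y(I) = (2*I)/(-2 + I) = 2*I/(-2 + I))
d*y(-24) = 413*(2*(-24)/(-2 - 24)) = 413*(2*(-24)/(-26)) = 413*(2*(-24)*(-1/26)) = 413*(24/13) = 9912/13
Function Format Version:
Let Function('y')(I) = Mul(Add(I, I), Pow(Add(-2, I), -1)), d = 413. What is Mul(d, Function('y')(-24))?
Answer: Rational(9912, 13) ≈ 762.46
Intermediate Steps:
Function('y')(I) = Mul(2, I, Pow(Add(-2, I), -1)) (Function('y')(I) = Mul(Mul(2, I), Pow(Add(-2, I), -1)) = Mul(2, I, Pow(Add(-2, I), -1)))
Mul(d, Function('y')(-24)) = Mul(413, Mul(2, -24, Pow(Add(-2, -24), -1))) = Mul(413, Mul(2, -24, Pow(-26, -1))) = Mul(413, Mul(2, -24, Rational(-1, 26))) = Mul(413, Rational(24, 13)) = Rational(9912, 13)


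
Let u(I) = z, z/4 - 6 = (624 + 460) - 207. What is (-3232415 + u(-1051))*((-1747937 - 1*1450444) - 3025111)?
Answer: 20094927519436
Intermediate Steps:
z = 3532 (z = 24 + 4*((624 + 460) - 207) = 24 + 4*(1084 - 207) = 24 + 4*877 = 24 + 3508 = 3532)
u(I) = 3532
(-3232415 + u(-1051))*((-1747937 - 1*1450444) - 3025111) = (-3232415 + 3532)*((-1747937 - 1*1450444) - 3025111) = -3228883*((-1747937 - 1450444) - 3025111) = -3228883*(-3198381 - 3025111) = -3228883*(-6223492) = 20094927519436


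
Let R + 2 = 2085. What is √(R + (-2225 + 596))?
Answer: √454 ≈ 21.307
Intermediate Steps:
R = 2083 (R = -2 + 2085 = 2083)
√(R + (-2225 + 596)) = √(2083 + (-2225 + 596)) = √(2083 - 1629) = √454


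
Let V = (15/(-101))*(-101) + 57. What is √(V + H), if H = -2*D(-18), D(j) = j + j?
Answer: 12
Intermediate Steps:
D(j) = 2*j
H = 72 (H = -4*(-18) = -2*(-36) = 72)
V = 72 (V = (15*(-1/101))*(-101) + 57 = -15/101*(-101) + 57 = 15 + 57 = 72)
√(V + H) = √(72 + 72) = √144 = 12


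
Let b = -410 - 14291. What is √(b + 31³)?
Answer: √15090 ≈ 122.84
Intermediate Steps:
b = -14701
√(b + 31³) = √(-14701 + 31³) = √(-14701 + 29791) = √15090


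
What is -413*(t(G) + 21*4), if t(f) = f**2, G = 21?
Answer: -216825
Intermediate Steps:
-413*(t(G) + 21*4) = -413*(21**2 + 21*4) = -413*(441 + 84) = -413*525 = -216825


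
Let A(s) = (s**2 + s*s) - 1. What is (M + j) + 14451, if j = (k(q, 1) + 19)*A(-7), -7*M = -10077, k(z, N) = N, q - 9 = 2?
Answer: 124814/7 ≈ 17831.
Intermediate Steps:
q = 11 (q = 9 + 2 = 11)
A(s) = -1 + 2*s**2 (A(s) = (s**2 + s**2) - 1 = 2*s**2 - 1 = -1 + 2*s**2)
M = 10077/7 (M = -1/7*(-10077) = 10077/7 ≈ 1439.6)
j = 1940 (j = (1 + 19)*(-1 + 2*(-7)**2) = 20*(-1 + 2*49) = 20*(-1 + 98) = 20*97 = 1940)
(M + j) + 14451 = (10077/7 + 1940) + 14451 = 23657/7 + 14451 = 124814/7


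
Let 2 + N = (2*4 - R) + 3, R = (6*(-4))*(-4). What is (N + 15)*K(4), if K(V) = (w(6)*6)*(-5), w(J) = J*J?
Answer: 77760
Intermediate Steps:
w(J) = J²
K(V) = -1080 (K(V) = (6²*6)*(-5) = (36*6)*(-5) = 216*(-5) = -1080)
R = 96 (R = -24*(-4) = 96)
N = -87 (N = -2 + ((2*4 - 1*96) + 3) = -2 + ((8 - 96) + 3) = -2 + (-88 + 3) = -2 - 85 = -87)
(N + 15)*K(4) = (-87 + 15)*(-1080) = -72*(-1080) = 77760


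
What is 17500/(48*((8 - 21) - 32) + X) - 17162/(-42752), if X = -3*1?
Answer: -50788471/6605184 ≈ -7.6892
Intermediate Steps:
X = -3
17500/(48*((8 - 21) - 32) + X) - 17162/(-42752) = 17500/(48*((8 - 21) - 32) - 3) - 17162/(-42752) = 17500/(48*(-13 - 32) - 3) - 17162*(-1/42752) = 17500/(48*(-45) - 3) + 8581/21376 = 17500/(-2160 - 3) + 8581/21376 = 17500/(-2163) + 8581/21376 = 17500*(-1/2163) + 8581/21376 = -2500/309 + 8581/21376 = -50788471/6605184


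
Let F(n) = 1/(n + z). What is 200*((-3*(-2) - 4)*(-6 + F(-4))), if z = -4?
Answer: -2450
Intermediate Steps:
F(n) = 1/(-4 + n) (F(n) = 1/(n - 4) = 1/(-4 + n))
200*((-3*(-2) - 4)*(-6 + F(-4))) = 200*((-3*(-2) - 4)*(-6 + 1/(-4 - 4))) = 200*((6 - 4)*(-6 + 1/(-8))) = 200*(2*(-6 - ⅛)) = 200*(2*(-49/8)) = 200*(-49/4) = -2450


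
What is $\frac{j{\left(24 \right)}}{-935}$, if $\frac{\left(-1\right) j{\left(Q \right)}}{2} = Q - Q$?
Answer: $0$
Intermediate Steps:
$j{\left(Q \right)} = 0$ ($j{\left(Q \right)} = - 2 \left(Q - Q\right) = \left(-2\right) 0 = 0$)
$\frac{j{\left(24 \right)}}{-935} = \frac{0}{-935} = 0 \left(- \frac{1}{935}\right) = 0$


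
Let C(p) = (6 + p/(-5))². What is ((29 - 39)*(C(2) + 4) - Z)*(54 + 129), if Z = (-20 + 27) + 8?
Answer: -337269/5 ≈ -67454.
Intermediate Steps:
Z = 15 (Z = 7 + 8 = 15)
C(p) = (6 - p/5)² (C(p) = (6 + p*(-⅕))² = (6 - p/5)²)
((29 - 39)*(C(2) + 4) - Z)*(54 + 129) = ((29 - 39)*((-30 + 2)²/25 + 4) - 1*15)*(54 + 129) = (-10*((1/25)*(-28)² + 4) - 15)*183 = (-10*((1/25)*784 + 4) - 15)*183 = (-10*(784/25 + 4) - 15)*183 = (-10*884/25 - 15)*183 = (-1768/5 - 15)*183 = -1843/5*183 = -337269/5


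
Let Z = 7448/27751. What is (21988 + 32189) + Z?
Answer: 1503473375/27751 ≈ 54177.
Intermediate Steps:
Z = 7448/27751 (Z = 7448*(1/27751) = 7448/27751 ≈ 0.26839)
(21988 + 32189) + Z = (21988 + 32189) + 7448/27751 = 54177 + 7448/27751 = 1503473375/27751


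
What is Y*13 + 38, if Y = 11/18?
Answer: 827/18 ≈ 45.944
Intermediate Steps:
Y = 11/18 (Y = 11*(1/18) = 11/18 ≈ 0.61111)
Y*13 + 38 = (11/18)*13 + 38 = 143/18 + 38 = 827/18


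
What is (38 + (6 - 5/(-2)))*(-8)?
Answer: -372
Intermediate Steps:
(38 + (6 - 5/(-2)))*(-8) = (38 + (6 - ½*(-5)))*(-8) = (38 + (6 + 5/2))*(-8) = (38 + 17/2)*(-8) = (93/2)*(-8) = -372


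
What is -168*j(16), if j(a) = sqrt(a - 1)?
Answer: -168*sqrt(15) ≈ -650.66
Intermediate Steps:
j(a) = sqrt(-1 + a)
-168*j(16) = -168*sqrt(-1 + 16) = -168*sqrt(15)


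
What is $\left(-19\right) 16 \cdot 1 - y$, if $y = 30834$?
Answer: $-31138$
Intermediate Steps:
$\left(-19\right) 16 \cdot 1 - y = \left(-19\right) 16 \cdot 1 - 30834 = \left(-304\right) 1 - 30834 = -304 - 30834 = -31138$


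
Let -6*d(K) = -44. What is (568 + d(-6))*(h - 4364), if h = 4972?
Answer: 1049408/3 ≈ 3.4980e+5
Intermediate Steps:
d(K) = 22/3 (d(K) = -⅙*(-44) = 22/3)
(568 + d(-6))*(h - 4364) = (568 + 22/3)*(4972 - 4364) = (1726/3)*608 = 1049408/3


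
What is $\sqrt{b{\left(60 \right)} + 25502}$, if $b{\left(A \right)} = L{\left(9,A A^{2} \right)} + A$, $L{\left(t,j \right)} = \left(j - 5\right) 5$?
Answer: $\sqrt{1105537} \approx 1051.4$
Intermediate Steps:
$L{\left(t,j \right)} = -25 + 5 j$ ($L{\left(t,j \right)} = \left(-5 + j\right) 5 = -25 + 5 j$)
$b{\left(A \right)} = -25 + A + 5 A^{3}$ ($b{\left(A \right)} = \left(-25 + 5 A A^{2}\right) + A = \left(-25 + 5 A^{3}\right) + A = -25 + A + 5 A^{3}$)
$\sqrt{b{\left(60 \right)} + 25502} = \sqrt{\left(-25 + 60 + 5 \cdot 60^{3}\right) + 25502} = \sqrt{\left(-25 + 60 + 5 \cdot 216000\right) + 25502} = \sqrt{\left(-25 + 60 + 1080000\right) + 25502} = \sqrt{1080035 + 25502} = \sqrt{1105537}$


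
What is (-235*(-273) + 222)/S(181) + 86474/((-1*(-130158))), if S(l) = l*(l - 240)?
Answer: -3727862860/694978641 ≈ -5.3640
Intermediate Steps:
S(l) = l*(-240 + l)
(-235*(-273) + 222)/S(181) + 86474/((-1*(-130158))) = (-235*(-273) + 222)/((181*(-240 + 181))) + 86474/((-1*(-130158))) = (64155 + 222)/((181*(-59))) + 86474/130158 = 64377/(-10679) + 86474*(1/130158) = 64377*(-1/10679) + 43237/65079 = -64377/10679 + 43237/65079 = -3727862860/694978641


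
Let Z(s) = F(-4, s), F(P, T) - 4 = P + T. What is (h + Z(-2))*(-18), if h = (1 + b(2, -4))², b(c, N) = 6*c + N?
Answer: -1422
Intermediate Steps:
b(c, N) = N + 6*c
F(P, T) = 4 + P + T (F(P, T) = 4 + (P + T) = 4 + P + T)
Z(s) = s (Z(s) = 4 - 4 + s = s)
h = 81 (h = (1 + (-4 + 6*2))² = (1 + (-4 + 12))² = (1 + 8)² = 9² = 81)
(h + Z(-2))*(-18) = (81 - 2)*(-18) = 79*(-18) = -1422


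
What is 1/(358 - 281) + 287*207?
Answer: 4574494/77 ≈ 59409.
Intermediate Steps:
1/(358 - 281) + 287*207 = 1/77 + 59409 = 4574494/77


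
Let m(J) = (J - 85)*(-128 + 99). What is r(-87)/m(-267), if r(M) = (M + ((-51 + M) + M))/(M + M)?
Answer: 13/74008 ≈ 0.00017566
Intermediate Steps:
r(M) = (-51 + 3*M)/(2*M) (r(M) = (M + (-51 + 2*M))/((2*M)) = (-51 + 3*M)*(1/(2*M)) = (-51 + 3*M)/(2*M))
m(J) = 2465 - 29*J (m(J) = (-85 + J)*(-29) = 2465 - 29*J)
r(-87)/m(-267) = ((3/2)*(-17 - 87)/(-87))/(2465 - 29*(-267)) = ((3/2)*(-1/87)*(-104))/(2465 + 7743) = (52/29)/10208 = (52/29)*(1/10208) = 13/74008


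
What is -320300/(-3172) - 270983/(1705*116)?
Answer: 15622343981/156839540 ≈ 99.607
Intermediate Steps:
-320300/(-3172) - 270983/(1705*116) = -320300*(-1/3172) - 270983/197780 = 80075/793 - 270983*1/197780 = 80075/793 - 270983/197780 = 15622343981/156839540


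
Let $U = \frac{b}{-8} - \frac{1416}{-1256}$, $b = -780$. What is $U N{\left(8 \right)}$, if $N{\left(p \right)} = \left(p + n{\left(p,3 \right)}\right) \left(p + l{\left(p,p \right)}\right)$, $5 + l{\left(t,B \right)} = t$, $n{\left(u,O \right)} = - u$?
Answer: $0$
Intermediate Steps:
$l{\left(t,B \right)} = -5 + t$
$U = \frac{30969}{314}$ ($U = - \frac{780}{-8} - \frac{1416}{-1256} = \left(-780\right) \left(- \frac{1}{8}\right) - - \frac{177}{157} = \frac{195}{2} + \frac{177}{157} = \frac{30969}{314} \approx 98.627$)
$N{\left(p \right)} = 0$ ($N{\left(p \right)} = \left(p - p\right) \left(p + \left(-5 + p\right)\right) = 0 \left(-5 + 2 p\right) = 0$)
$U N{\left(8 \right)} = \frac{30969}{314} \cdot 0 = 0$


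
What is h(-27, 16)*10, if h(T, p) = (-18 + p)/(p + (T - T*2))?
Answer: -20/43 ≈ -0.46512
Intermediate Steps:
h(T, p) = (-18 + p)/(p - T) (h(T, p) = (-18 + p)/(p + (T - 2*T)) = (-18 + p)/(p - T))
h(-27, 16)*10 = ((18 - 1*16)/(-27 - 1*16))*10 = ((18 - 16)/(-27 - 16))*10 = (2/(-43))*10 = -1/43*2*10 = -2/43*10 = -20/43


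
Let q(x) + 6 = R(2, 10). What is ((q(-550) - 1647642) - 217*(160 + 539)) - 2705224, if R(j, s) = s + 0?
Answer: -4504545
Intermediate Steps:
R(j, s) = s
q(x) = 4 (q(x) = -6 + 10 = 4)
((q(-550) - 1647642) - 217*(160 + 539)) - 2705224 = ((4 - 1647642) - 217*(160 + 539)) - 2705224 = (-1647638 - 217*699) - 2705224 = (-1647638 - 151683) - 2705224 = -1799321 - 2705224 = -4504545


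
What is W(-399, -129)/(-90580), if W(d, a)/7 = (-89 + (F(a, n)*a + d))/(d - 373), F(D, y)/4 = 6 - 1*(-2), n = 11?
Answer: -577/1248710 ≈ -0.00046208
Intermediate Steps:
F(D, y) = 32 (F(D, y) = 4*(6 - 1*(-2)) = 4*(6 + 2) = 4*8 = 32)
W(d, a) = 7*(-89 + d + 32*a)/(-373 + d) (W(d, a) = 7*((-89 + (32*a + d))/(d - 373)) = 7*((-89 + (d + 32*a))/(-373 + d)) = 7*((-89 + d + 32*a)/(-373 + d)) = 7*(-89 + d + 32*a)/(-373 + d))
W(-399, -129)/(-90580) = (7*(-89 - 399 + 32*(-129))/(-373 - 399))/(-90580) = (7*(-89 - 399 - 4128)/(-772))*(-1/90580) = (7*(-1/772)*(-4616))*(-1/90580) = (8078/193)*(-1/90580) = -577/1248710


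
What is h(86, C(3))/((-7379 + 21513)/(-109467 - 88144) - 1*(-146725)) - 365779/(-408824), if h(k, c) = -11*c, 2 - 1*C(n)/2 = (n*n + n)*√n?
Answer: 10602009848924723/11853631050036984 + 17389768*√3/9664819947 ≈ 0.89753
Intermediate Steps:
C(n) = 4 - 2*√n*(n + n²) (C(n) = 4 - 2*(n*n + n)*√n = 4 - 2*(n² + n)*√n = 4 - 2*(n + n²)*√n = 4 - 2*√n*(n + n²))
h(86, C(3))/((-7379 + 21513)/(-109467 - 88144) - 1*(-146725)) - 365779/(-408824) = (-11*(4 - 6*√3 - 18*√3))/((-7379 + 21513)/(-109467 - 88144) - 1*(-146725)) - 365779/(-408824) = (-11*(4 - 6*√3 - 18*√3))/(14134/(-197611) + 146725) - 365779*(-1/408824) = (-11*(4 - 6*√3 - 18*√3))/(14134*(-1/197611) + 146725) + 365779/408824 = (-11*(4 - 24*√3))/(-14134/197611 + 146725) + 365779/408824 = (-44 + 264*√3)/(28994459841/197611) + 365779/408824 = (-44 + 264*√3)*(197611/28994459841) + 365779/408824 = (-8694884/28994459841 + 17389768*√3/9664819947) + 365779/408824 = 10602009848924723/11853631050036984 + 17389768*√3/9664819947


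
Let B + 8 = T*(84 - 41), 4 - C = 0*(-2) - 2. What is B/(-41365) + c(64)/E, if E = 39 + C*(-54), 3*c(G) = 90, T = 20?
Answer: -98918/785935 ≈ -0.12586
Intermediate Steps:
c(G) = 30 (c(G) = (⅓)*90 = 30)
C = 6 (C = 4 - (0*(-2) - 2) = 4 - (0 - 2) = 4 - 1*(-2) = 4 + 2 = 6)
E = -285 (E = 39 + 6*(-54) = 39 - 324 = -285)
B = 852 (B = -8 + 20*(84 - 41) = -8 + 20*43 = -8 + 860 = 852)
B/(-41365) + c(64)/E = 852/(-41365) + 30/(-285) = 852*(-1/41365) + 30*(-1/285) = -852/41365 - 2/19 = -98918/785935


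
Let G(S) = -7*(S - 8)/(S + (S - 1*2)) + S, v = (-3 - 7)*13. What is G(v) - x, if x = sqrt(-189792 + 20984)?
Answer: -17513/131 - 2*I*sqrt(42202) ≈ -133.69 - 410.86*I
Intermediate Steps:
x = 2*I*sqrt(42202) (x = sqrt(-168808) = 2*I*sqrt(42202) ≈ 410.86*I)
v = -130 (v = -10*13 = -130)
G(S) = S - 7*(-8 + S)/(-2 + 2*S) (G(S) = -7*(-8 + S)/(S + (S - 2)) + S = -7*(-8 + S)/(S + (-2 + S)) + S = -7*(-8 + S)/(-2 + 2*S) + S = S - 7*(-8 + S)/(-2 + 2*S))
G(v) - x = (28 + (-130)**2 - 9/2*(-130))/(-1 - 130) - 2*I*sqrt(42202) = (28 + 16900 + 585)/(-131) - 2*I*sqrt(42202) = -1/131*17513 - 2*I*sqrt(42202) = -17513/131 - 2*I*sqrt(42202)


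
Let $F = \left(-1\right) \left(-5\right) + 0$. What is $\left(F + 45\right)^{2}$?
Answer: $2500$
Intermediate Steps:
$F = 5$ ($F = 5 + 0 = 5$)
$\left(F + 45\right)^{2} = \left(5 + 45\right)^{2} = 50^{2} = 2500$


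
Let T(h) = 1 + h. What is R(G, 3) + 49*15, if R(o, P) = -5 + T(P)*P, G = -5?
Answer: 742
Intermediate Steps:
R(o, P) = -5 + P*(1 + P) (R(o, P) = -5 + (1 + P)*P = -5 + P*(1 + P))
R(G, 3) + 49*15 = (-5 + 3*(1 + 3)) + 49*15 = (-5 + 3*4) + 735 = (-5 + 12) + 735 = 7 + 735 = 742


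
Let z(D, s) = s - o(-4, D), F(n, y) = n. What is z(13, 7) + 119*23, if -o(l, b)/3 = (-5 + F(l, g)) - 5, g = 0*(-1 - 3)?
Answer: 2702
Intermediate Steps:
g = 0 (g = 0*(-4) = 0)
o(l, b) = 30 - 3*l (o(l, b) = -3*((-5 + l) - 5) = -3*(-10 + l) = 30 - 3*l)
z(D, s) = -42 + s (z(D, s) = s - (30 - 3*(-4)) = s - (30 + 12) = s - 1*42 = s - 42 = -42 + s)
z(13, 7) + 119*23 = (-42 + 7) + 119*23 = -35 + 2737 = 2702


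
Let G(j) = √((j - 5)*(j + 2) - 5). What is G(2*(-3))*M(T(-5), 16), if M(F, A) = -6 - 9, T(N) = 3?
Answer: -15*√39 ≈ -93.675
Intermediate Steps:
M(F, A) = -15
G(j) = √(-5 + (-5 + j)*(2 + j)) (G(j) = √((-5 + j)*(2 + j) - 5) = √(-5 + (-5 + j)*(2 + j)))
G(2*(-3))*M(T(-5), 16) = √(-15 + (2*(-3))² - 6*(-3))*(-15) = √(-15 + (-6)² - 3*(-6))*(-15) = √(-15 + 36 + 18)*(-15) = √39*(-15) = -15*√39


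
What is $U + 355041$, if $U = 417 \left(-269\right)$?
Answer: $242868$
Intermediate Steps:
$U = -112173$
$U + 355041 = -112173 + 355041 = 242868$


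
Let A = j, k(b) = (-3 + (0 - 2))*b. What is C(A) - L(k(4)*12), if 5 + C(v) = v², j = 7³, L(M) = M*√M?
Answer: 117644 + 960*I*√15 ≈ 1.1764e+5 + 3718.1*I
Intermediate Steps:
k(b) = -5*b (k(b) = (-3 - 2)*b = -5*b)
L(M) = M^(3/2)
j = 343
A = 343
C(v) = -5 + v²
C(A) - L(k(4)*12) = (-5 + 343²) - (-5*4*12)^(3/2) = (-5 + 117649) - (-20*12)^(3/2) = 117644 - (-240)^(3/2) = 117644 - (-960)*I*√15 = 117644 + 960*I*√15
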